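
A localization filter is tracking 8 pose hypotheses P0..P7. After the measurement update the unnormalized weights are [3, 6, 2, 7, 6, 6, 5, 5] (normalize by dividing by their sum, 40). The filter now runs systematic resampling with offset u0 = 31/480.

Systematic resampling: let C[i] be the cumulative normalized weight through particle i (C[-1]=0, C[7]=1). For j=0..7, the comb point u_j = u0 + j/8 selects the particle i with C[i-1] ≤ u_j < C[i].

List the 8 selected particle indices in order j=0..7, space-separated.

C = [3/40, 9/40, 11/40, 9/20, 3/5, 3/4, 7/8, 1]
j=0: u_0=31/480 ∈ [0, 3/40) → index 0
j=1: u_1=91/480 ∈ [3/40, 9/40) → index 1
j=2: u_2=151/480 ∈ [11/40, 9/20) → index 3
j=3: u_3=211/480 ∈ [11/40, 9/20) → index 3
j=4: u_4=271/480 ∈ [9/20, 3/5) → index 4
j=5: u_5=331/480 ∈ [3/5, 3/4) → index 5
j=6: u_6=391/480 ∈ [3/4, 7/8) → index 6
j=7: u_7=451/480 ∈ [7/8, 1) → index 7

0 1 3 3 4 5 6 7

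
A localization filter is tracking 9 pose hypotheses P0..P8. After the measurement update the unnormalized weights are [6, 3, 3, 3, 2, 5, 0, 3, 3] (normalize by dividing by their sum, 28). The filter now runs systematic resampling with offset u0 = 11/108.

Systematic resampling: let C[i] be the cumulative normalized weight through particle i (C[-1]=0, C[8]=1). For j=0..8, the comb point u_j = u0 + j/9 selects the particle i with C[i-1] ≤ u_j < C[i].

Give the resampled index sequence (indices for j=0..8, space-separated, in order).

C = [3/14, 9/28, 3/7, 15/28, 17/28, 11/14, 11/14, 25/28, 1]
j=0: u_0=11/108 ∈ [0, 3/14) → index 0
j=1: u_1=23/108 ∈ [0, 3/14) → index 0
j=2: u_2=35/108 ∈ [9/28, 3/7) → index 2
j=3: u_3=47/108 ∈ [3/7, 15/28) → index 3
j=4: u_4=59/108 ∈ [15/28, 17/28) → index 4
j=5: u_5=71/108 ∈ [17/28, 11/14) → index 5
j=6: u_6=83/108 ∈ [17/28, 11/14) → index 5
j=7: u_7=95/108 ∈ [11/14, 25/28) → index 7
j=8: u_8=107/108 ∈ [25/28, 1) → index 8

0 0 2 3 4 5 5 7 8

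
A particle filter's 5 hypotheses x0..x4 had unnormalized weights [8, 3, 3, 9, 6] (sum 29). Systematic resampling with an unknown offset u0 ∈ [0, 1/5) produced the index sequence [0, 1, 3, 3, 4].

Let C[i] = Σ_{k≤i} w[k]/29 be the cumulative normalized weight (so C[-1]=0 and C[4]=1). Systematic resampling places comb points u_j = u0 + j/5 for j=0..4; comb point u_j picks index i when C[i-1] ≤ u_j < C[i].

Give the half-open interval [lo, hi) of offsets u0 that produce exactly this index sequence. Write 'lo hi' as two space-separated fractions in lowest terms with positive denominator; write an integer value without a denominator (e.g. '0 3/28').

C = [8/29, 11/29, 14/29, 23/29, 1]
j=0 picked index 0: u0 ∈ [0, 8/29)
j=1 picked index 1: u0 ∈ [11/145, 26/145)
j=2 picked index 3: u0 ∈ [12/145, 57/145)
j=3 picked index 3: u0 ∈ [-17/145, 28/145)
j=4 picked index 4: u0 ∈ [-1/145, 1/5)
intersection: [12/145, 26/145)

12/145 26/145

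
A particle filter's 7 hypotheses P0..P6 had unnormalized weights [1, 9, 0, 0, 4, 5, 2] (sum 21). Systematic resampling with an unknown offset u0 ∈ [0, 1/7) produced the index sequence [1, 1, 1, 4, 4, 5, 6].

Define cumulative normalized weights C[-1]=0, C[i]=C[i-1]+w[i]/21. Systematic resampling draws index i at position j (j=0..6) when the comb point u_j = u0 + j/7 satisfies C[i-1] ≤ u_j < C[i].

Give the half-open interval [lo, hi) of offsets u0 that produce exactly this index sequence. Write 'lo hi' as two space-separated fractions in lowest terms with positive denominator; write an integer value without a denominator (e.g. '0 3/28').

1/21 2/21

C = [1/21, 10/21, 10/21, 10/21, 2/3, 19/21, 1]
j=0 picked index 1: u0 ∈ [1/21, 10/21)
j=1 picked index 1: u0 ∈ [-2/21, 1/3)
j=2 picked index 1: u0 ∈ [-5/21, 4/21)
j=3 picked index 4: u0 ∈ [1/21, 5/21)
j=4 picked index 4: u0 ∈ [-2/21, 2/21)
j=5 picked index 5: u0 ∈ [-1/21, 4/21)
j=6 picked index 6: u0 ∈ [1/21, 1/7)
intersection: [1/21, 2/21)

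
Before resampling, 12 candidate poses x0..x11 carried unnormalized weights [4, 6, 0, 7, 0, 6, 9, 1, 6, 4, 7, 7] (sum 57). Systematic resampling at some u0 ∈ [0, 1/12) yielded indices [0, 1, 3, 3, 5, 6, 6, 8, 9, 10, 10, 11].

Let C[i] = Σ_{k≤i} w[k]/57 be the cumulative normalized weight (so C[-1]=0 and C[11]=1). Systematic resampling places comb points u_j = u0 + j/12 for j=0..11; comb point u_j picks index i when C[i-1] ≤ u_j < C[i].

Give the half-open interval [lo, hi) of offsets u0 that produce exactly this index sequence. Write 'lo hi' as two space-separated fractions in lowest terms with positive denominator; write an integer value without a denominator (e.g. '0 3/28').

C = [4/57, 10/57, 10/57, 17/57, 17/57, 23/57, 32/57, 11/19, 13/19, 43/57, 50/57, 1]
j=0 picked index 0: u0 ∈ [0, 4/57)
j=1 picked index 1: u0 ∈ [-1/76, 7/76)
j=2 picked index 3: u0 ∈ [1/114, 5/38)
j=3 picked index 3: u0 ∈ [-17/228, 11/228)
j=4 picked index 5: u0 ∈ [-2/57, 4/57)
j=5 picked index 6: u0 ∈ [-1/76, 11/76)
j=6 picked index 6: u0 ∈ [-11/114, 7/114)
j=7 picked index 8: u0 ∈ [-1/228, 23/228)
j=8 picked index 9: u0 ∈ [1/57, 5/57)
j=9 picked index 10: u0 ∈ [1/228, 29/228)
j=10 picked index 10: u0 ∈ [-3/38, 5/114)
j=11 picked index 11: u0 ∈ [-3/76, 1/12)
intersection: [1/57, 5/114)

1/57 5/114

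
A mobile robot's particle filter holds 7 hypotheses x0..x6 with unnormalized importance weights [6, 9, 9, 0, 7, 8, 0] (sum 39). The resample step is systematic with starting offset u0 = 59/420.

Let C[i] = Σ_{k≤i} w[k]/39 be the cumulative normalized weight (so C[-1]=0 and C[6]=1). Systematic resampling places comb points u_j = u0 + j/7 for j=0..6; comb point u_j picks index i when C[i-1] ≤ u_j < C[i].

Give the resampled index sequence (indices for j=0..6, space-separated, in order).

C = [2/13, 5/13, 8/13, 8/13, 31/39, 1, 1]
j=0: u_0=59/420 ∈ [0, 2/13) → index 0
j=1: u_1=17/60 ∈ [2/13, 5/13) → index 1
j=2: u_2=179/420 ∈ [5/13, 8/13) → index 2
j=3: u_3=239/420 ∈ [5/13, 8/13) → index 2
j=4: u_4=299/420 ∈ [8/13, 31/39) → index 4
j=5: u_5=359/420 ∈ [31/39, 1) → index 5
j=6: u_6=419/420 ∈ [31/39, 1) → index 5

0 1 2 2 4 5 5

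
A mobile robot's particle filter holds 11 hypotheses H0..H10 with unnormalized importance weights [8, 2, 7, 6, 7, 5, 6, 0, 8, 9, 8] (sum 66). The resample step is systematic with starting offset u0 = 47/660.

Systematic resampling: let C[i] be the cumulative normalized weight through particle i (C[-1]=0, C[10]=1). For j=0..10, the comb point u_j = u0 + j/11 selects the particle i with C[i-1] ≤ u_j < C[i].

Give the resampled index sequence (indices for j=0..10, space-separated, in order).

C = [4/33, 5/33, 17/66, 23/66, 5/11, 35/66, 41/66, 41/66, 49/66, 29/33, 1]
j=0: u_0=47/660 ∈ [0, 4/33) → index 0
j=1: u_1=107/660 ∈ [5/33, 17/66) → index 2
j=2: u_2=167/660 ∈ [5/33, 17/66) → index 2
j=3: u_3=227/660 ∈ [17/66, 23/66) → index 3
j=4: u_4=287/660 ∈ [23/66, 5/11) → index 4
j=5: u_5=347/660 ∈ [5/11, 35/66) → index 5
j=6: u_6=37/60 ∈ [35/66, 41/66) → index 6
j=7: u_7=467/660 ∈ [41/66, 49/66) → index 8
j=8: u_8=527/660 ∈ [49/66, 29/33) → index 9
j=9: u_9=587/660 ∈ [29/33, 1) → index 10
j=10: u_10=647/660 ∈ [29/33, 1) → index 10

0 2 2 3 4 5 6 8 9 10 10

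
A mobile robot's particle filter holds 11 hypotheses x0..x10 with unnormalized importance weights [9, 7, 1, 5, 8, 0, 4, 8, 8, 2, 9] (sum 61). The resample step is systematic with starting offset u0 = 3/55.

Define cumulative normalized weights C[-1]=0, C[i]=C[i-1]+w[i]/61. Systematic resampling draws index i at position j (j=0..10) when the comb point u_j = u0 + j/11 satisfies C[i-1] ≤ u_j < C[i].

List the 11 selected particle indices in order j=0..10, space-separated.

0 0 1 3 4 6 7 8 8 10 10

C = [9/61, 16/61, 17/61, 22/61, 30/61, 30/61, 34/61, 42/61, 50/61, 52/61, 1]
j=0: u_0=3/55 ∈ [0, 9/61) → index 0
j=1: u_1=8/55 ∈ [0, 9/61) → index 0
j=2: u_2=13/55 ∈ [9/61, 16/61) → index 1
j=3: u_3=18/55 ∈ [17/61, 22/61) → index 3
j=4: u_4=23/55 ∈ [22/61, 30/61) → index 4
j=5: u_5=28/55 ∈ [30/61, 34/61) → index 6
j=6: u_6=3/5 ∈ [34/61, 42/61) → index 7
j=7: u_7=38/55 ∈ [42/61, 50/61) → index 8
j=8: u_8=43/55 ∈ [42/61, 50/61) → index 8
j=9: u_9=48/55 ∈ [52/61, 1) → index 10
j=10: u_10=53/55 ∈ [52/61, 1) → index 10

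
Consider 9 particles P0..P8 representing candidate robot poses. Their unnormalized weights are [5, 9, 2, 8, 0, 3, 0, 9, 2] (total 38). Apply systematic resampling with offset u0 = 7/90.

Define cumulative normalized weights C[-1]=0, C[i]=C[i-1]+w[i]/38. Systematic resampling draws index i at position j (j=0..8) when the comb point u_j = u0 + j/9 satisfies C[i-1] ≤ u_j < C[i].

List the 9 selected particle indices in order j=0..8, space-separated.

0 1 1 2 3 5 7 7 8

C = [5/38, 7/19, 8/19, 12/19, 12/19, 27/38, 27/38, 18/19, 1]
j=0: u_0=7/90 ∈ [0, 5/38) → index 0
j=1: u_1=17/90 ∈ [5/38, 7/19) → index 1
j=2: u_2=3/10 ∈ [5/38, 7/19) → index 1
j=3: u_3=37/90 ∈ [7/19, 8/19) → index 2
j=4: u_4=47/90 ∈ [8/19, 12/19) → index 3
j=5: u_5=19/30 ∈ [12/19, 27/38) → index 5
j=6: u_6=67/90 ∈ [27/38, 18/19) → index 7
j=7: u_7=77/90 ∈ [27/38, 18/19) → index 7
j=8: u_8=29/30 ∈ [18/19, 1) → index 8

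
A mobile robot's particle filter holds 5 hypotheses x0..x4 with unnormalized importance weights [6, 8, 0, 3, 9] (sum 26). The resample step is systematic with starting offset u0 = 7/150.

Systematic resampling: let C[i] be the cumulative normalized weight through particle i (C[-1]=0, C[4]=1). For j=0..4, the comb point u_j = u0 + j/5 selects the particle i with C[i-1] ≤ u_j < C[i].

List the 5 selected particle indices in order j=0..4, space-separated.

C = [3/13, 7/13, 7/13, 17/26, 1]
j=0: u_0=7/150 ∈ [0, 3/13) → index 0
j=1: u_1=37/150 ∈ [3/13, 7/13) → index 1
j=2: u_2=67/150 ∈ [3/13, 7/13) → index 1
j=3: u_3=97/150 ∈ [7/13, 17/26) → index 3
j=4: u_4=127/150 ∈ [17/26, 1) → index 4

0 1 1 3 4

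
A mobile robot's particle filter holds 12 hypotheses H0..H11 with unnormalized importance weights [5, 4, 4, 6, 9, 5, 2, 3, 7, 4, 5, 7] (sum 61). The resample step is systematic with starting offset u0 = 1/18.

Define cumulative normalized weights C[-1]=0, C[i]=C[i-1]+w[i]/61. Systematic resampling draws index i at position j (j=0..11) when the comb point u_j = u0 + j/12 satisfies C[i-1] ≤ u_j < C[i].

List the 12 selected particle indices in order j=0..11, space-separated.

C = [5/61, 9/61, 13/61, 19/61, 28/61, 33/61, 35/61, 38/61, 45/61, 49/61, 54/61, 1]
j=0: u_0=1/18 ∈ [0, 5/61) → index 0
j=1: u_1=5/36 ∈ [5/61, 9/61) → index 1
j=2: u_2=2/9 ∈ [13/61, 19/61) → index 3
j=3: u_3=11/36 ∈ [13/61, 19/61) → index 3
j=4: u_4=7/18 ∈ [19/61, 28/61) → index 4
j=5: u_5=17/36 ∈ [28/61, 33/61) → index 5
j=6: u_6=5/9 ∈ [33/61, 35/61) → index 6
j=7: u_7=23/36 ∈ [38/61, 45/61) → index 8
j=8: u_8=13/18 ∈ [38/61, 45/61) → index 8
j=9: u_9=29/36 ∈ [49/61, 54/61) → index 10
j=10: u_10=8/9 ∈ [54/61, 1) → index 11
j=11: u_11=35/36 ∈ [54/61, 1) → index 11

0 1 3 3 4 5 6 8 8 10 11 11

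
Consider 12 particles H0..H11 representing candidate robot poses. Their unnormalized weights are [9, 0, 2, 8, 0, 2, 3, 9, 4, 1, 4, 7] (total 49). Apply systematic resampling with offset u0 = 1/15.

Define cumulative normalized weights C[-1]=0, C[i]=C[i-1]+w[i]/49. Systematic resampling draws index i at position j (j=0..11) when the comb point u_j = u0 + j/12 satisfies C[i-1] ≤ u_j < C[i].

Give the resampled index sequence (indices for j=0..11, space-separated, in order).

C = [9/49, 9/49, 11/49, 19/49, 19/49, 3/7, 24/49, 33/49, 37/49, 38/49, 6/7, 1]
j=0: u_0=1/15 ∈ [0, 9/49) → index 0
j=1: u_1=3/20 ∈ [0, 9/49) → index 0
j=2: u_2=7/30 ∈ [11/49, 19/49) → index 3
j=3: u_3=19/60 ∈ [11/49, 19/49) → index 3
j=4: u_4=2/5 ∈ [19/49, 3/7) → index 5
j=5: u_5=29/60 ∈ [3/7, 24/49) → index 6
j=6: u_6=17/30 ∈ [24/49, 33/49) → index 7
j=7: u_7=13/20 ∈ [24/49, 33/49) → index 7
j=8: u_8=11/15 ∈ [33/49, 37/49) → index 8
j=9: u_9=49/60 ∈ [38/49, 6/7) → index 10
j=10: u_10=9/10 ∈ [6/7, 1) → index 11
j=11: u_11=59/60 ∈ [6/7, 1) → index 11

0 0 3 3 5 6 7 7 8 10 11 11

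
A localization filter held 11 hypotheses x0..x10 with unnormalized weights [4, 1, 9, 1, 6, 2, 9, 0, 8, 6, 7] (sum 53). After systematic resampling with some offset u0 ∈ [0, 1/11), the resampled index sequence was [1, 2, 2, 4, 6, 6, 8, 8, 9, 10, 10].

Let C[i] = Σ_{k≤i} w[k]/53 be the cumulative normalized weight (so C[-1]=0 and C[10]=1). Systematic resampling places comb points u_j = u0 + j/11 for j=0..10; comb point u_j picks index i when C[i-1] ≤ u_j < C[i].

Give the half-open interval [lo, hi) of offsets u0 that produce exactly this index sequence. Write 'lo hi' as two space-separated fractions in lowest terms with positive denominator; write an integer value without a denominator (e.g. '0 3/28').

C = [4/53, 5/53, 14/53, 15/53, 21/53, 23/53, 32/53, 32/53, 40/53, 46/53, 1]
j=0 picked index 1: u0 ∈ [4/53, 5/53)
j=1 picked index 2: u0 ∈ [2/583, 101/583)
j=2 picked index 2: u0 ∈ [-51/583, 48/583)
j=3 picked index 4: u0 ∈ [6/583, 72/583)
j=4 picked index 6: u0 ∈ [41/583, 140/583)
j=5 picked index 6: u0 ∈ [-12/583, 87/583)
j=6 picked index 8: u0 ∈ [34/583, 122/583)
j=7 picked index 8: u0 ∈ [-19/583, 69/583)
j=8 picked index 9: u0 ∈ [16/583, 82/583)
j=9 picked index 10: u0 ∈ [29/583, 2/11)
j=10 picked index 10: u0 ∈ [-24/583, 1/11)
intersection: [4/53, 48/583)

4/53 48/583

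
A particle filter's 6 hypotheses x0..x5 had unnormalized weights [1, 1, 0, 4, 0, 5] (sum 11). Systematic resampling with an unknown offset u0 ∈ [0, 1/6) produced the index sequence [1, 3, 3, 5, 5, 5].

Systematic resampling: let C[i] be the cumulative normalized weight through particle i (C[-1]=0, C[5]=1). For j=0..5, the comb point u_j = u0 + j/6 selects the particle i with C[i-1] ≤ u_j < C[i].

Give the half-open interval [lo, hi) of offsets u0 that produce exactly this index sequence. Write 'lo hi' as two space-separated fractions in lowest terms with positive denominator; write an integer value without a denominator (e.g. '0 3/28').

C = [1/11, 2/11, 2/11, 6/11, 6/11, 1]
j=0 picked index 1: u0 ∈ [1/11, 2/11)
j=1 picked index 3: u0 ∈ [1/66, 25/66)
j=2 picked index 3: u0 ∈ [-5/33, 7/33)
j=3 picked index 5: u0 ∈ [1/22, 1/2)
j=4 picked index 5: u0 ∈ [-4/33, 1/3)
j=5 picked index 5: u0 ∈ [-19/66, 1/6)
intersection: [1/11, 1/6)

1/11 1/6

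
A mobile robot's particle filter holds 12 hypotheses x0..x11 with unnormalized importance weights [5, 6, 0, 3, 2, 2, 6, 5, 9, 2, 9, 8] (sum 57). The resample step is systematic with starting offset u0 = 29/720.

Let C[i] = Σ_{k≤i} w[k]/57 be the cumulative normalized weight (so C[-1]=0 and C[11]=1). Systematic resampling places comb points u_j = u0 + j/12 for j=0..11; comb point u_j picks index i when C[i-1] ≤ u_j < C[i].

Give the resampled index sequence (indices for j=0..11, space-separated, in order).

0 1 3 5 6 7 8 8 10 10 11 11

C = [5/57, 11/57, 11/57, 14/57, 16/57, 6/19, 8/19, 29/57, 2/3, 40/57, 49/57, 1]
j=0: u_0=29/720 ∈ [0, 5/57) → index 0
j=1: u_1=89/720 ∈ [5/57, 11/57) → index 1
j=2: u_2=149/720 ∈ [11/57, 14/57) → index 3
j=3: u_3=209/720 ∈ [16/57, 6/19) → index 5
j=4: u_4=269/720 ∈ [6/19, 8/19) → index 6
j=5: u_5=329/720 ∈ [8/19, 29/57) → index 7
j=6: u_6=389/720 ∈ [29/57, 2/3) → index 8
j=7: u_7=449/720 ∈ [29/57, 2/3) → index 8
j=8: u_8=509/720 ∈ [40/57, 49/57) → index 10
j=9: u_9=569/720 ∈ [40/57, 49/57) → index 10
j=10: u_10=629/720 ∈ [49/57, 1) → index 11
j=11: u_11=689/720 ∈ [49/57, 1) → index 11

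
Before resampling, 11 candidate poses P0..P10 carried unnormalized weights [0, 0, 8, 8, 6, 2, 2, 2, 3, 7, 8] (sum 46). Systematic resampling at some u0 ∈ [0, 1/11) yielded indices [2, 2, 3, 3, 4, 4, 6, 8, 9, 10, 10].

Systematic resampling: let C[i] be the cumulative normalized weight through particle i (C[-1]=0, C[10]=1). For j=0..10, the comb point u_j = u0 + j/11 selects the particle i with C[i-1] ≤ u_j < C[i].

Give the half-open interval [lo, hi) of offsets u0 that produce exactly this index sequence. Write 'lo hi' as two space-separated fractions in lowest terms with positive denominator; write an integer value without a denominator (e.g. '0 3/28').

2/253 5/253

C = [0, 0, 4/23, 8/23, 11/23, 12/23, 13/23, 14/23, 31/46, 19/23, 1]
j=0 picked index 2: u0 ∈ [0, 4/23)
j=1 picked index 2: u0 ∈ [-1/11, 21/253)
j=2 picked index 3: u0 ∈ [-2/253, 42/253)
j=3 picked index 3: u0 ∈ [-25/253, 19/253)
j=4 picked index 4: u0 ∈ [-4/253, 29/253)
j=5 picked index 4: u0 ∈ [-27/253, 6/253)
j=6 picked index 6: u0 ∈ [-6/253, 5/253)
j=7 picked index 8: u0 ∈ [-7/253, 19/506)
j=8 picked index 9: u0 ∈ [-27/506, 25/253)
j=9 picked index 10: u0 ∈ [2/253, 2/11)
j=10 picked index 10: u0 ∈ [-21/253, 1/11)
intersection: [2/253, 5/253)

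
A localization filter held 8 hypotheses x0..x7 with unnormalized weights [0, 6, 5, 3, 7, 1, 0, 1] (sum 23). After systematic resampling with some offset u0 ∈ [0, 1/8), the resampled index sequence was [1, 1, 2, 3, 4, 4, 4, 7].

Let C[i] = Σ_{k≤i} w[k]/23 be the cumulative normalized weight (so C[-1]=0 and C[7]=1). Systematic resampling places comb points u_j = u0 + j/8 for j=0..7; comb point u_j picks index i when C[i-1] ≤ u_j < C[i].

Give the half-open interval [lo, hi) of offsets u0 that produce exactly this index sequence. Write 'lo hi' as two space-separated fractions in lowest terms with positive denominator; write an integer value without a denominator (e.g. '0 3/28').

5/46 1/8

C = [0, 6/23, 11/23, 14/23, 21/23, 22/23, 22/23, 1]
j=0 picked index 1: u0 ∈ [0, 6/23)
j=1 picked index 1: u0 ∈ [-1/8, 25/184)
j=2 picked index 2: u0 ∈ [1/92, 21/92)
j=3 picked index 3: u0 ∈ [19/184, 43/184)
j=4 picked index 4: u0 ∈ [5/46, 19/46)
j=5 picked index 4: u0 ∈ [-3/184, 53/184)
j=6 picked index 4: u0 ∈ [-13/92, 15/92)
j=7 picked index 7: u0 ∈ [15/184, 1/8)
intersection: [5/46, 1/8)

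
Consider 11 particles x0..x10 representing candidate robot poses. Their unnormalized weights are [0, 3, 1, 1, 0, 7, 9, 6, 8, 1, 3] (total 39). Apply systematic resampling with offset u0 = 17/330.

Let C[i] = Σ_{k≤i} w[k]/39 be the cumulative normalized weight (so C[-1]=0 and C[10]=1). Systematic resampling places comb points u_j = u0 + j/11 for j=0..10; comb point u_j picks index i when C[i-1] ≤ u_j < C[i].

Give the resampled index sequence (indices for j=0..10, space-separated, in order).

1 5 5 6 6 6 7 7 8 8 10

C = [0, 1/13, 4/39, 5/39, 5/39, 4/13, 7/13, 9/13, 35/39, 12/13, 1]
j=0: u_0=17/330 ∈ [0, 1/13) → index 1
j=1: u_1=47/330 ∈ [5/39, 4/13) → index 5
j=2: u_2=7/30 ∈ [5/39, 4/13) → index 5
j=3: u_3=107/330 ∈ [4/13, 7/13) → index 6
j=4: u_4=137/330 ∈ [4/13, 7/13) → index 6
j=5: u_5=167/330 ∈ [4/13, 7/13) → index 6
j=6: u_6=197/330 ∈ [7/13, 9/13) → index 7
j=7: u_7=227/330 ∈ [7/13, 9/13) → index 7
j=8: u_8=257/330 ∈ [9/13, 35/39) → index 8
j=9: u_9=287/330 ∈ [9/13, 35/39) → index 8
j=10: u_10=317/330 ∈ [12/13, 1) → index 10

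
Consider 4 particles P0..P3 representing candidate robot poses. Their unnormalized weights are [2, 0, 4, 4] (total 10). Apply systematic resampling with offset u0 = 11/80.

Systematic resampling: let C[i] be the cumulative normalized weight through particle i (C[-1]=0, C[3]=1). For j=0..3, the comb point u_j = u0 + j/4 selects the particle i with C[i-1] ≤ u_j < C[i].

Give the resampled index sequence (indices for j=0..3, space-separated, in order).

0 2 3 3

C = [1/5, 1/5, 3/5, 1]
j=0: u_0=11/80 ∈ [0, 1/5) → index 0
j=1: u_1=31/80 ∈ [1/5, 3/5) → index 2
j=2: u_2=51/80 ∈ [3/5, 1) → index 3
j=3: u_3=71/80 ∈ [3/5, 1) → index 3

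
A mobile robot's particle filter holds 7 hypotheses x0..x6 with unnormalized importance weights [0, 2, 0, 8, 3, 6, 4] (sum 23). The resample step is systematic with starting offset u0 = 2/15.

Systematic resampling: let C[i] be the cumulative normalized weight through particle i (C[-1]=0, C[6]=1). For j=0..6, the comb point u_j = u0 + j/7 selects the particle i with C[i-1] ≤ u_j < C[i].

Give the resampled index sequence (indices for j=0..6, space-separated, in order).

C = [0, 2/23, 2/23, 10/23, 13/23, 19/23, 1]
j=0: u_0=2/15 ∈ [2/23, 10/23) → index 3
j=1: u_1=29/105 ∈ [2/23, 10/23) → index 3
j=2: u_2=44/105 ∈ [2/23, 10/23) → index 3
j=3: u_3=59/105 ∈ [10/23, 13/23) → index 4
j=4: u_4=74/105 ∈ [13/23, 19/23) → index 5
j=5: u_5=89/105 ∈ [19/23, 1) → index 6
j=6: u_6=104/105 ∈ [19/23, 1) → index 6

3 3 3 4 5 6 6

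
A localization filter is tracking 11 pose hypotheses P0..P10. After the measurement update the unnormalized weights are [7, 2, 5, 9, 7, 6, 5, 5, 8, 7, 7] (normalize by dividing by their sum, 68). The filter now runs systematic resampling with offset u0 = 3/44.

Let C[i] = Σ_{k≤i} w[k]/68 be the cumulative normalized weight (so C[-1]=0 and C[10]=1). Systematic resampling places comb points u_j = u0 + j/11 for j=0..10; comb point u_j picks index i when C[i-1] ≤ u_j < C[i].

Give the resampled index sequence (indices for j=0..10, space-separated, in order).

C = [7/68, 9/68, 7/34, 23/68, 15/34, 9/17, 41/68, 23/34, 27/34, 61/68, 1]
j=0: u_0=3/44 ∈ [0, 7/68) → index 0
j=1: u_1=7/44 ∈ [9/68, 7/34) → index 2
j=2: u_2=1/4 ∈ [7/34, 23/68) → index 3
j=3: u_3=15/44 ∈ [23/68, 15/34) → index 4
j=4: u_4=19/44 ∈ [23/68, 15/34) → index 4
j=5: u_5=23/44 ∈ [15/34, 9/17) → index 5
j=6: u_6=27/44 ∈ [41/68, 23/34) → index 7
j=7: u_7=31/44 ∈ [23/34, 27/34) → index 8
j=8: u_8=35/44 ∈ [27/34, 61/68) → index 9
j=9: u_9=39/44 ∈ [27/34, 61/68) → index 9
j=10: u_10=43/44 ∈ [61/68, 1) → index 10

0 2 3 4 4 5 7 8 9 9 10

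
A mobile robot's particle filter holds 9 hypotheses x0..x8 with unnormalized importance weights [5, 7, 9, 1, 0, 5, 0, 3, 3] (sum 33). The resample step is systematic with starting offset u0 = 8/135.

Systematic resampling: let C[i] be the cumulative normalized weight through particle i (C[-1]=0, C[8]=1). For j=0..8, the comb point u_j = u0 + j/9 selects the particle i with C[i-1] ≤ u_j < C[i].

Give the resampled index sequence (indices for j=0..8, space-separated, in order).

0 1 1 2 2 2 5 7 8

C = [5/33, 4/11, 7/11, 2/3, 2/3, 9/11, 9/11, 10/11, 1]
j=0: u_0=8/135 ∈ [0, 5/33) → index 0
j=1: u_1=23/135 ∈ [5/33, 4/11) → index 1
j=2: u_2=38/135 ∈ [5/33, 4/11) → index 1
j=3: u_3=53/135 ∈ [4/11, 7/11) → index 2
j=4: u_4=68/135 ∈ [4/11, 7/11) → index 2
j=5: u_5=83/135 ∈ [4/11, 7/11) → index 2
j=6: u_6=98/135 ∈ [2/3, 9/11) → index 5
j=7: u_7=113/135 ∈ [9/11, 10/11) → index 7
j=8: u_8=128/135 ∈ [10/11, 1) → index 8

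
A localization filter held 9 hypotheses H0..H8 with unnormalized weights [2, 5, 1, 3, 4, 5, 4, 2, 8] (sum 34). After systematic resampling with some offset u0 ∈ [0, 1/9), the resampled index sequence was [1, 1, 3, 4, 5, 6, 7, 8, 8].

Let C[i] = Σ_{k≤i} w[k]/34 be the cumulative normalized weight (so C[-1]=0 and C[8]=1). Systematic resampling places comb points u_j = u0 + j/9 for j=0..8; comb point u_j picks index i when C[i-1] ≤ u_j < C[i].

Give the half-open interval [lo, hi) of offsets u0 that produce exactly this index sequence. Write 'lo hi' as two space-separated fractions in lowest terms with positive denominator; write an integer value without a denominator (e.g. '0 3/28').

1/17 29/306

C = [1/17, 7/34, 4/17, 11/34, 15/34, 10/17, 12/17, 13/17, 1]
j=0 picked index 1: u0 ∈ [1/17, 7/34)
j=1 picked index 1: u0 ∈ [-8/153, 29/306)
j=2 picked index 3: u0 ∈ [2/153, 31/306)
j=3 picked index 4: u0 ∈ [-1/102, 11/102)
j=4 picked index 5: u0 ∈ [-1/306, 22/153)
j=5 picked index 6: u0 ∈ [5/153, 23/153)
j=6 picked index 7: u0 ∈ [2/51, 5/51)
j=7 picked index 8: u0 ∈ [-2/153, 2/9)
j=8 picked index 8: u0 ∈ [-19/153, 1/9)
intersection: [1/17, 29/306)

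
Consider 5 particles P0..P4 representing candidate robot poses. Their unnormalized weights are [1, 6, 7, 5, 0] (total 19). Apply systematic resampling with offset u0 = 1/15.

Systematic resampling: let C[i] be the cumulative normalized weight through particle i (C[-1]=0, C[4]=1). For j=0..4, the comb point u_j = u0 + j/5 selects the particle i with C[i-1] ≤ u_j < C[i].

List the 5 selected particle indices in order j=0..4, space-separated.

C = [1/19, 7/19, 14/19, 1, 1]
j=0: u_0=1/15 ∈ [1/19, 7/19) → index 1
j=1: u_1=4/15 ∈ [1/19, 7/19) → index 1
j=2: u_2=7/15 ∈ [7/19, 14/19) → index 2
j=3: u_3=2/3 ∈ [7/19, 14/19) → index 2
j=4: u_4=13/15 ∈ [14/19, 1) → index 3

1 1 2 2 3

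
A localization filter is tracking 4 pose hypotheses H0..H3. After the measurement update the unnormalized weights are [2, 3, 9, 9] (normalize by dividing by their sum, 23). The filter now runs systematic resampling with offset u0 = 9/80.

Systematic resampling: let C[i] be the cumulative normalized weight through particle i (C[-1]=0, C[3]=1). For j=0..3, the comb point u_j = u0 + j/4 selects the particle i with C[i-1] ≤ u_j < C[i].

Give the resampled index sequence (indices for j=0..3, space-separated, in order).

C = [2/23, 5/23, 14/23, 1]
j=0: u_0=9/80 ∈ [2/23, 5/23) → index 1
j=1: u_1=29/80 ∈ [5/23, 14/23) → index 2
j=2: u_2=49/80 ∈ [14/23, 1) → index 3
j=3: u_3=69/80 ∈ [14/23, 1) → index 3

1 2 3 3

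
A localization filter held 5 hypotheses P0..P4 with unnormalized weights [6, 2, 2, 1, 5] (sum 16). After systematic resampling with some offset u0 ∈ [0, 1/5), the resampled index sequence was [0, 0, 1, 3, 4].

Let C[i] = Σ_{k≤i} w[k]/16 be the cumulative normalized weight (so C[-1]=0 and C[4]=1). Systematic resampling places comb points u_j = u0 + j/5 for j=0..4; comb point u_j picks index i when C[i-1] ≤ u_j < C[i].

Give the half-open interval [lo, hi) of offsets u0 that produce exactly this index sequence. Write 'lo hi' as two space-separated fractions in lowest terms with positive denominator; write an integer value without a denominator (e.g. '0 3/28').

1/40 7/80

C = [3/8, 1/2, 5/8, 11/16, 1]
j=0 picked index 0: u0 ∈ [0, 3/8)
j=1 picked index 0: u0 ∈ [-1/5, 7/40)
j=2 picked index 1: u0 ∈ [-1/40, 1/10)
j=3 picked index 3: u0 ∈ [1/40, 7/80)
j=4 picked index 4: u0 ∈ [-9/80, 1/5)
intersection: [1/40, 7/80)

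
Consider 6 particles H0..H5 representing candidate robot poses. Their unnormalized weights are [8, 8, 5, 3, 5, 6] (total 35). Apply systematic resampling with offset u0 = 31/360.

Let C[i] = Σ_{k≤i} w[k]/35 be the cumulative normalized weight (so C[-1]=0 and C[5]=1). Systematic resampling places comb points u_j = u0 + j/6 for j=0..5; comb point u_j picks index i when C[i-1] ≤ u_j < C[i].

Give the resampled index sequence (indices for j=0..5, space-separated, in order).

0 1 1 2 4 5

C = [8/35, 16/35, 3/5, 24/35, 29/35, 1]
j=0: u_0=31/360 ∈ [0, 8/35) → index 0
j=1: u_1=91/360 ∈ [8/35, 16/35) → index 1
j=2: u_2=151/360 ∈ [8/35, 16/35) → index 1
j=3: u_3=211/360 ∈ [16/35, 3/5) → index 2
j=4: u_4=271/360 ∈ [24/35, 29/35) → index 4
j=5: u_5=331/360 ∈ [29/35, 1) → index 5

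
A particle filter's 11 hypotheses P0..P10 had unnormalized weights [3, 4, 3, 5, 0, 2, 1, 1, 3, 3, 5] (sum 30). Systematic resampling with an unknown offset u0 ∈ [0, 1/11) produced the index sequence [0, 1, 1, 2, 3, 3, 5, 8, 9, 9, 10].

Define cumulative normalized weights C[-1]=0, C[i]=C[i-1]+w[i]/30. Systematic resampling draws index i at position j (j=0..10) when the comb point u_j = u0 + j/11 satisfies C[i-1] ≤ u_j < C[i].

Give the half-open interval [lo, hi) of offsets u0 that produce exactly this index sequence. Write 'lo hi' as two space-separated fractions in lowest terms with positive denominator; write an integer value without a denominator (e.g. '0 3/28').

1/110 1/66

C = [1/10, 7/30, 1/3, 1/2, 1/2, 17/30, 3/5, 19/30, 11/15, 5/6, 1]
j=0 picked index 0: u0 ∈ [0, 1/10)
j=1 picked index 1: u0 ∈ [1/110, 47/330)
j=2 picked index 1: u0 ∈ [-9/110, 17/330)
j=3 picked index 2: u0 ∈ [-13/330, 2/33)
j=4 picked index 3: u0 ∈ [-1/33, 3/22)
j=5 picked index 3: u0 ∈ [-4/33, 1/22)
j=6 picked index 5: u0 ∈ [-1/22, 7/330)
j=7 picked index 8: u0 ∈ [-1/330, 16/165)
j=8 picked index 9: u0 ∈ [1/165, 7/66)
j=9 picked index 9: u0 ∈ [-14/165, 1/66)
j=10 picked index 10: u0 ∈ [-5/66, 1/11)
intersection: [1/110, 1/66)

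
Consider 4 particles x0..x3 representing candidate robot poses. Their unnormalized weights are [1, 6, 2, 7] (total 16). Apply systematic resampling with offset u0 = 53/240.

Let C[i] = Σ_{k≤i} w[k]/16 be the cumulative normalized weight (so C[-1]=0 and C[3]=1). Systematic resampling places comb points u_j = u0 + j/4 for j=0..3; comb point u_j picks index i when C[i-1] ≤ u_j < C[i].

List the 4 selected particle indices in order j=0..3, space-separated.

C = [1/16, 7/16, 9/16, 1]
j=0: u_0=53/240 ∈ [1/16, 7/16) → index 1
j=1: u_1=113/240 ∈ [7/16, 9/16) → index 2
j=2: u_2=173/240 ∈ [9/16, 1) → index 3
j=3: u_3=233/240 ∈ [9/16, 1) → index 3

1 2 3 3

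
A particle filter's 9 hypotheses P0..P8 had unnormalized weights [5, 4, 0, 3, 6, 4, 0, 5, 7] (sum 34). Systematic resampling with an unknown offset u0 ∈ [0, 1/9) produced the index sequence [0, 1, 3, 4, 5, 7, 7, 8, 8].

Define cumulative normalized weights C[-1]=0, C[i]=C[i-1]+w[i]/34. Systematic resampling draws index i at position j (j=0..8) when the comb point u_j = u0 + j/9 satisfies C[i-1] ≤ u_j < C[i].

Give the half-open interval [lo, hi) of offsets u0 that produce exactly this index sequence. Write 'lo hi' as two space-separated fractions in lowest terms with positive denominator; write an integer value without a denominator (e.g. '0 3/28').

C = [5/34, 9/34, 9/34, 6/17, 9/17, 11/17, 11/17, 27/34, 1]
j=0 picked index 0: u0 ∈ [0, 5/34)
j=1 picked index 1: u0 ∈ [11/306, 47/306)
j=2 picked index 3: u0 ∈ [13/306, 20/153)
j=3 picked index 4: u0 ∈ [1/51, 10/51)
j=4 picked index 5: u0 ∈ [13/153, 31/153)
j=5 picked index 7: u0 ∈ [14/153, 73/306)
j=6 picked index 7: u0 ∈ [-1/51, 13/102)
j=7 picked index 8: u0 ∈ [5/306, 2/9)
j=8 picked index 8: u0 ∈ [-29/306, 1/9)
intersection: [14/153, 1/9)

14/153 1/9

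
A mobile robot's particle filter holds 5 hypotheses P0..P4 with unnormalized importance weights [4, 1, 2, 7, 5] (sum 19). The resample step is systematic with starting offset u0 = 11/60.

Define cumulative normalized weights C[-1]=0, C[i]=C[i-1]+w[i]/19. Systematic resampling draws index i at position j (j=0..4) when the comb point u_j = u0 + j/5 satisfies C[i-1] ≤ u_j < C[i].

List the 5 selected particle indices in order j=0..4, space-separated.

C = [4/19, 5/19, 7/19, 14/19, 1]
j=0: u_0=11/60 ∈ [0, 4/19) → index 0
j=1: u_1=23/60 ∈ [7/19, 14/19) → index 3
j=2: u_2=7/12 ∈ [7/19, 14/19) → index 3
j=3: u_3=47/60 ∈ [14/19, 1) → index 4
j=4: u_4=59/60 ∈ [14/19, 1) → index 4

0 3 3 4 4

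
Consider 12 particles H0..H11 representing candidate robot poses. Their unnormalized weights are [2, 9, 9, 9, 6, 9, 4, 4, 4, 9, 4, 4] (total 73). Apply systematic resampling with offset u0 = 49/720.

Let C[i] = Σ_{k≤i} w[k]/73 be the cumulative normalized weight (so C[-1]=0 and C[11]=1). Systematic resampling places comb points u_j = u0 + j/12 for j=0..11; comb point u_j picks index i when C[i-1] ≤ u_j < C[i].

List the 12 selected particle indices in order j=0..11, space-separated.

1 2 2 3 4 5 5 6 8 9 10 11

C = [2/73, 11/73, 20/73, 29/73, 35/73, 44/73, 48/73, 52/73, 56/73, 65/73, 69/73, 1]
j=0: u_0=49/720 ∈ [2/73, 11/73) → index 1
j=1: u_1=109/720 ∈ [11/73, 20/73) → index 2
j=2: u_2=169/720 ∈ [11/73, 20/73) → index 2
j=3: u_3=229/720 ∈ [20/73, 29/73) → index 3
j=4: u_4=289/720 ∈ [29/73, 35/73) → index 4
j=5: u_5=349/720 ∈ [35/73, 44/73) → index 5
j=6: u_6=409/720 ∈ [35/73, 44/73) → index 5
j=7: u_7=469/720 ∈ [44/73, 48/73) → index 6
j=8: u_8=529/720 ∈ [52/73, 56/73) → index 8
j=9: u_9=589/720 ∈ [56/73, 65/73) → index 9
j=10: u_10=649/720 ∈ [65/73, 69/73) → index 10
j=11: u_11=709/720 ∈ [69/73, 1) → index 11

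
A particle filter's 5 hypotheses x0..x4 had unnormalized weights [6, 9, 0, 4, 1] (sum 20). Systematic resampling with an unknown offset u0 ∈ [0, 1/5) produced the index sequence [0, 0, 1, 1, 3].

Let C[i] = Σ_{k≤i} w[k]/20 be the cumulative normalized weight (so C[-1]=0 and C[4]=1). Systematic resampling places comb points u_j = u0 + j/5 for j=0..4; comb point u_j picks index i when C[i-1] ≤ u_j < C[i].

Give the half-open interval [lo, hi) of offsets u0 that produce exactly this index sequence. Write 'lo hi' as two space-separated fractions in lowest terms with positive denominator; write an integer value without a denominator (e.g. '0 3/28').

0 1/10

C = [3/10, 3/4, 3/4, 19/20, 1]
j=0 picked index 0: u0 ∈ [0, 3/10)
j=1 picked index 0: u0 ∈ [-1/5, 1/10)
j=2 picked index 1: u0 ∈ [-1/10, 7/20)
j=3 picked index 1: u0 ∈ [-3/10, 3/20)
j=4 picked index 3: u0 ∈ [-1/20, 3/20)
intersection: [0, 1/10)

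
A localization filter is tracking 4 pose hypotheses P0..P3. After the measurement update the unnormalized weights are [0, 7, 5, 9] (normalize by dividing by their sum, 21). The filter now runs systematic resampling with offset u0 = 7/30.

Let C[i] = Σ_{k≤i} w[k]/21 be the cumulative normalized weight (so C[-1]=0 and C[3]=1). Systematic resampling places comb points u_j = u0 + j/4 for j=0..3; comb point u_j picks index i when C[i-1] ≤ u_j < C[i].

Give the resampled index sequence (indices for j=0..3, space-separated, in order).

1 2 3 3

C = [0, 1/3, 4/7, 1]
j=0: u_0=7/30 ∈ [0, 1/3) → index 1
j=1: u_1=29/60 ∈ [1/3, 4/7) → index 2
j=2: u_2=11/15 ∈ [4/7, 1) → index 3
j=3: u_3=59/60 ∈ [4/7, 1) → index 3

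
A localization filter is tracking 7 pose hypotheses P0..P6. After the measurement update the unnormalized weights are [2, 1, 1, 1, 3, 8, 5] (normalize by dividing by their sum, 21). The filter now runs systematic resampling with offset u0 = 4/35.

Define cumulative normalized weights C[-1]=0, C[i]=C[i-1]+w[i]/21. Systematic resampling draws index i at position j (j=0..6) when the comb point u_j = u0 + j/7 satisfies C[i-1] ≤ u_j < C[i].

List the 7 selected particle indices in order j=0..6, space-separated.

C = [2/21, 1/7, 4/21, 5/21, 8/21, 16/21, 1]
j=0: u_0=4/35 ∈ [2/21, 1/7) → index 1
j=1: u_1=9/35 ∈ [5/21, 8/21) → index 4
j=2: u_2=2/5 ∈ [8/21, 16/21) → index 5
j=3: u_3=19/35 ∈ [8/21, 16/21) → index 5
j=4: u_4=24/35 ∈ [8/21, 16/21) → index 5
j=5: u_5=29/35 ∈ [16/21, 1) → index 6
j=6: u_6=34/35 ∈ [16/21, 1) → index 6

1 4 5 5 5 6 6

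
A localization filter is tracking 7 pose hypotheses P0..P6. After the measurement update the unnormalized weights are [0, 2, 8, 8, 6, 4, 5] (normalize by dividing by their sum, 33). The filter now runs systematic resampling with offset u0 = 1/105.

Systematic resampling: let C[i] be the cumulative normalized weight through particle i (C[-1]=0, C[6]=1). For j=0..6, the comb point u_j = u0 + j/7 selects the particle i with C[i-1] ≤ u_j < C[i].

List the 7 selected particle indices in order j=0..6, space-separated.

C = [0, 2/33, 10/33, 6/11, 8/11, 28/33, 1]
j=0: u_0=1/105 ∈ [0, 2/33) → index 1
j=1: u_1=16/105 ∈ [2/33, 10/33) → index 2
j=2: u_2=31/105 ∈ [2/33, 10/33) → index 2
j=3: u_3=46/105 ∈ [10/33, 6/11) → index 3
j=4: u_4=61/105 ∈ [6/11, 8/11) → index 4
j=5: u_5=76/105 ∈ [6/11, 8/11) → index 4
j=6: u_6=13/15 ∈ [28/33, 1) → index 6

1 2 2 3 4 4 6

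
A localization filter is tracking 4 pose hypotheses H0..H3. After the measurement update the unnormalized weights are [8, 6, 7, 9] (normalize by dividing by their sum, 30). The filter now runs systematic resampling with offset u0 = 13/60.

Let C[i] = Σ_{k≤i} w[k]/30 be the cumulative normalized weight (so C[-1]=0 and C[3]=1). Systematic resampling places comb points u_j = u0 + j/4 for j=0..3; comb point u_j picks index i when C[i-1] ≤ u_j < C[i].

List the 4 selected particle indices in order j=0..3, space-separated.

0 2 3 3

C = [4/15, 7/15, 7/10, 1]
j=0: u_0=13/60 ∈ [0, 4/15) → index 0
j=1: u_1=7/15 ∈ [7/15, 7/10) → index 2
j=2: u_2=43/60 ∈ [7/10, 1) → index 3
j=3: u_3=29/30 ∈ [7/10, 1) → index 3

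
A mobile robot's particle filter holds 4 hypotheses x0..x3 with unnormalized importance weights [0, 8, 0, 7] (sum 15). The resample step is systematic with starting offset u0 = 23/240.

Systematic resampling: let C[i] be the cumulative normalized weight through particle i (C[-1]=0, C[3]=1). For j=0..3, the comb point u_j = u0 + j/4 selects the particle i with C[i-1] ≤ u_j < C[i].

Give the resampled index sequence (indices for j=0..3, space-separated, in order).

1 1 3 3

C = [0, 8/15, 8/15, 1]
j=0: u_0=23/240 ∈ [0, 8/15) → index 1
j=1: u_1=83/240 ∈ [0, 8/15) → index 1
j=2: u_2=143/240 ∈ [8/15, 1) → index 3
j=3: u_3=203/240 ∈ [8/15, 1) → index 3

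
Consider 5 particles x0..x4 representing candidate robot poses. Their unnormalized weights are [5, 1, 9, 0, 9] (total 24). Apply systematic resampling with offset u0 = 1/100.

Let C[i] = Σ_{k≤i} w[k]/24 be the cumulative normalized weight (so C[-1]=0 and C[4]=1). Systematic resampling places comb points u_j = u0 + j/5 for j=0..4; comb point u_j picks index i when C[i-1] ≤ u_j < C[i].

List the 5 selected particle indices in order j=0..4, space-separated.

C = [5/24, 1/4, 5/8, 5/8, 1]
j=0: u_0=1/100 ∈ [0, 5/24) → index 0
j=1: u_1=21/100 ∈ [5/24, 1/4) → index 1
j=2: u_2=41/100 ∈ [1/4, 5/8) → index 2
j=3: u_3=61/100 ∈ [1/4, 5/8) → index 2
j=4: u_4=81/100 ∈ [5/8, 1) → index 4

0 1 2 2 4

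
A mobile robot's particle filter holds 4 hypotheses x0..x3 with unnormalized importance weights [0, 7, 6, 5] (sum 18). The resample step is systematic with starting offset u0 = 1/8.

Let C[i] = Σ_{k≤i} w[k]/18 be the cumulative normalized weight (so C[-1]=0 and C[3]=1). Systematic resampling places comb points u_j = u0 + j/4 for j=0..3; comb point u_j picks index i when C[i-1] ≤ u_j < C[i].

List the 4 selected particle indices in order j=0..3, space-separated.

C = [0, 7/18, 13/18, 1]
j=0: u_0=1/8 ∈ [0, 7/18) → index 1
j=1: u_1=3/8 ∈ [0, 7/18) → index 1
j=2: u_2=5/8 ∈ [7/18, 13/18) → index 2
j=3: u_3=7/8 ∈ [13/18, 1) → index 3

1 1 2 3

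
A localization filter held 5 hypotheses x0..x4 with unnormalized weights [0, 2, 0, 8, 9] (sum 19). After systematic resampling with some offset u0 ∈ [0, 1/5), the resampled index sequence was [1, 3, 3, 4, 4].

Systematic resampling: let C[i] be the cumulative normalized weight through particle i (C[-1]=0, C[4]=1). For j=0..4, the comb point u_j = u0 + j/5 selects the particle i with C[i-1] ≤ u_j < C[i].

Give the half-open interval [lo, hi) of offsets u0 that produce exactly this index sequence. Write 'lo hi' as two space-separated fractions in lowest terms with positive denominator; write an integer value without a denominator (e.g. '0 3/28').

0 2/19

C = [0, 2/19, 2/19, 10/19, 1]
j=0 picked index 1: u0 ∈ [0, 2/19)
j=1 picked index 3: u0 ∈ [-9/95, 31/95)
j=2 picked index 3: u0 ∈ [-28/95, 12/95)
j=3 picked index 4: u0 ∈ [-7/95, 2/5)
j=4 picked index 4: u0 ∈ [-26/95, 1/5)
intersection: [0, 2/19)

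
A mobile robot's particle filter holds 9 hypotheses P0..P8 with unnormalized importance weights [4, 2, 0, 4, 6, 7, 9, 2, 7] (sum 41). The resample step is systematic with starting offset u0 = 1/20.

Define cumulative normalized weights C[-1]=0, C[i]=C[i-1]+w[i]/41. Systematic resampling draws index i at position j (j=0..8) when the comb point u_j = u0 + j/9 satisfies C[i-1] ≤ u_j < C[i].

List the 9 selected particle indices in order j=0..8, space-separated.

C = [4/41, 6/41, 6/41, 10/41, 16/41, 23/41, 32/41, 34/41, 1]
j=0: u_0=1/20 ∈ [0, 4/41) → index 0
j=1: u_1=29/180 ∈ [6/41, 10/41) → index 3
j=2: u_2=49/180 ∈ [10/41, 16/41) → index 4
j=3: u_3=23/60 ∈ [10/41, 16/41) → index 4
j=4: u_4=89/180 ∈ [16/41, 23/41) → index 5
j=5: u_5=109/180 ∈ [23/41, 32/41) → index 6
j=6: u_6=43/60 ∈ [23/41, 32/41) → index 6
j=7: u_7=149/180 ∈ [32/41, 34/41) → index 7
j=8: u_8=169/180 ∈ [34/41, 1) → index 8

0 3 4 4 5 6 6 7 8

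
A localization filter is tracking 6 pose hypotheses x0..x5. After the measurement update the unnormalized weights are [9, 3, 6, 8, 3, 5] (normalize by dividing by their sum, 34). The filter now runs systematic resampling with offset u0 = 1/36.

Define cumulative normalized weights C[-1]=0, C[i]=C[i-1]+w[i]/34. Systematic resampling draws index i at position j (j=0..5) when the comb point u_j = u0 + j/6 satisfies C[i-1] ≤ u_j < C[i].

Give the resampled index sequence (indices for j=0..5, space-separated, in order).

0 0 2 2 3 5

C = [9/34, 6/17, 9/17, 13/17, 29/34, 1]
j=0: u_0=1/36 ∈ [0, 9/34) → index 0
j=1: u_1=7/36 ∈ [0, 9/34) → index 0
j=2: u_2=13/36 ∈ [6/17, 9/17) → index 2
j=3: u_3=19/36 ∈ [6/17, 9/17) → index 2
j=4: u_4=25/36 ∈ [9/17, 13/17) → index 3
j=5: u_5=31/36 ∈ [29/34, 1) → index 5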